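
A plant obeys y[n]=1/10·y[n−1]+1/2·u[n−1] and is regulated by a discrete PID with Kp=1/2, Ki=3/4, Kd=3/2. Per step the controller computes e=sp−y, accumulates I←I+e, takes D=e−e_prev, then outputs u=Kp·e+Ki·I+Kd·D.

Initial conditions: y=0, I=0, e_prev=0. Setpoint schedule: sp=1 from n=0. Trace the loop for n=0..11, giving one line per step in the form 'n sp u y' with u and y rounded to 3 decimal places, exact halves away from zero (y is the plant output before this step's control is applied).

0 1 2.750 0.000
1 1 -1.781 1.375
2 1 5.852 -0.753
3 1 -5.936 2.851
4 1 13.300 -2.683
5 1 -17.166 6.382
6 1 31.792 -7.945
7 1 -46.367 15.102
8 1 78.757 -21.673
9 1 -121.332 37.211
10 1 198.766 -56.945
11 1 -313.251 93.688

(exact arithmetic carried between steps; '≈' marks a value shown rounded to 6 d.p. or computed from one; I and e_prev carry over from the previous line; the table rounds u and y to 3 d.p., halves away from zero)
n=0: y=0, sp=1, e=sp−y=1; I=1, D=e−e_prev=1; u=1/2·1+3/4·1+3/2·1=2.75; next y=1/10·0+1/2·2.75=1.375
n=1: y=1.375, sp=1, e=sp−y=-0.375; I=0.625, D=e−e_prev=-1.375; u=1/2·(-0.375)+3/4·0.625+3/2·(-1.375)=-1.78125; next y=1/10·1.375+1/2·(-1.78125)=-0.753125
n=2: y=-0.753125, sp=1, e=sp−y=1.753125; I=2.378125, D=e−e_prev=2.128125; u=1/2·1.753125+3/4·2.378125+3/2·2.128125≈5.852344; next y=1/10·(-0.753125)+1/2·5.852344≈2.850859
n=3: y≈2.850859, sp=1, e=sp−y≈-1.850859; I≈0.527266, D=e−e_prev≈-3.603984; u=1/2·(-1.850859)+3/4·0.527266+3/2·(-3.603984)≈-5.935957; next y=1/10·2.850859+1/2·(-5.935957)≈-2.682893
n=4: y≈-2.682893, sp=1, e=sp−y≈3.682893; I≈4.210158, D=e−e_prev≈5.533752; u=1/2·3.682893+3/4·4.210158+3/2·5.533752≈13.299693; next y=1/10·(-2.682893)+1/2·13.299693≈6.381557
n=5: y≈6.381557, sp=1, e=sp−y≈-5.381557; I≈-1.171399, D=e−e_prev≈-9.064450; u=1/2·(-5.381557)+3/4·(-1.171399)+3/2·(-9.064450)≈-17.166002; next y=1/10·6.381557+1/2·(-17.166002)≈-7.944846
n=6: y≈-7.944846, sp=1, e=sp−y≈8.944846; I≈7.773447, D=e−e_prev≈14.326403; u=1/2·8.944846+3/4·7.773447+3/2·14.326403≈31.792112; next y=1/10·(-7.944846)+1/2·31.792112≈15.101571
n=7: y≈15.101571, sp=1, e=sp−y≈-14.101571; I≈-6.328125, D=e−e_prev≈-23.046417; u=1/2·(-14.101571)+3/4·(-6.328125)+3/2·(-23.046417)≈-46.366504; next y=1/10·15.101571+1/2·(-46.366504)≈-21.673095
n=8: y≈-21.673095, sp=1, e=sp−y≈22.673095; I≈16.344970, D=e−e_prev≈36.774666; u=1/2·22.673095+3/4·16.344970+3/2·36.774666≈78.757275; next y=1/10·(-21.673095)+1/2·78.757275≈37.211328
n=9: y≈37.211328, sp=1, e=sp−y≈-36.211328; I≈-19.866358, D=e−e_prev≈-58.884423; u=1/2·(-36.211328)+3/4·(-19.866358)+3/2·(-58.884423)≈-121.332067; next y=1/10·37.211328+1/2·(-121.332067)≈-56.944901
n=10: y≈-56.944901, sp=1, e=sp−y≈57.944901; I≈38.078543, D=e−e_prev≈94.156228; u=1/2·57.944901+3/4·38.078543+3/2·94.156228≈198.765700; next y=1/10·(-56.944901)+1/2·198.765700≈93.688360
n=11: y≈93.688360, sp=1, e=sp−y≈-92.688360; I≈-54.609817, D=e−e_prev≈-150.633261; u=1/2·(-92.688360)+3/4·(-54.609817)+3/2·(-150.633261)≈-313.251434; next y=1/10·93.688360+1/2·(-313.251434)≈-147.256881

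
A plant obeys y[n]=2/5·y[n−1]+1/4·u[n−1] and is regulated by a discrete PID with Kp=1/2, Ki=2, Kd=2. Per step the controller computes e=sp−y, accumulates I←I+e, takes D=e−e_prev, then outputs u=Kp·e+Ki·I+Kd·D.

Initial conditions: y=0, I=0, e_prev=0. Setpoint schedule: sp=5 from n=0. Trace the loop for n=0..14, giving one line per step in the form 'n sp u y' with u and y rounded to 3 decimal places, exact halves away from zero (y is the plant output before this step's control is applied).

(exact arithmetic carried between steps; '≈' marks a value shown rounded to 6 d.p. or computed from one; I and e_prev carry over from the previous line; the table rounds u and y to 3 d.p., halves away from zero)
n=0: y=0, sp=5, e=sp−y=5; I=5, D=e−e_prev=5; u=1/2·5+2·5+2·5=22.5; next y=2/5·0+1/4·22.5=5.625
n=1: y=5.625, sp=5, e=sp−y=-0.625; I=4.375, D=e−e_prev=-5.625; u=1/2·(-0.625)+2·4.375+2·(-5.625)=-2.8125; next y=2/5·5.625+1/4·(-2.8125)=1.546875
n=2: y=1.546875, sp=5, e=sp−y=3.453125; I=7.828125, D=e−e_prev=4.078125; u=1/2·3.453125+2·7.828125+2·4.078125≈25.539063; next y=2/5·1.546875+1/4·25.539063≈7.003516
n=3: y≈7.003516, sp=5, e=sp−y≈-2.003516; I≈5.824609, D=e−e_prev≈-5.456641; u=1/2·(-2.003516)+2·5.824609+2·(-5.456641)≈-0.265820; next y=2/5·7.003516+1/4·(-0.265820)≈2.734951
n=4: y≈2.734951, sp=5, e=sp−y≈2.265049; I≈8.089658, D=e−e_prev≈4.268564; u=1/2·2.265049+2·8.089658+2·4.268564≈25.848970; next y=2/5·2.734951+1/4·25.848970≈7.556223
n=5: y≈7.556223, sp=5, e=sp−y≈-2.556223; I≈5.533435, D=e−e_prev≈-4.821272; u=1/2·(-2.556223)+2·5.533435+2·(-4.821272)≈0.146216; next y=2/5·7.556223+1/4·0.146216≈3.059043
n=6: y≈3.059043, sp=5, e=sp−y≈1.940957; I≈7.474392, D=e−e_prev≈4.497180; u=1/2·1.940957+2·7.474392+2·4.497180≈24.913623; next y=2/5·3.059043+1/4·24.913623≈7.452023
n=7: y≈7.452023, sp=5, e=sp−y≈-2.452023; I≈5.022369, D=e−e_prev≈-4.392980; u=1/2·(-2.452023)+2·5.022369+2·(-4.392980)≈0.032768; next y=2/5·7.452023+1/4·0.032768≈2.989001
n=8: y≈2.989001, sp=5, e=sp−y≈2.010999; I≈7.033368, D=e−e_prev≈4.463022; u=1/2·2.010999+2·7.033368+2·4.463022≈23.998280; next y=2/5·2.989001+1/4·23.998280≈7.195170
n=9: y≈7.195170, sp=5, e=sp−y≈-2.195170; I≈4.838198, D=e−e_prev≈-4.206169; u=1/2·(-2.195170)+2·4.838198+2·(-4.206169)≈0.166472; next y=2/5·7.195170+1/4·0.166472≈2.919686
n=10: y≈2.919686, sp=5, e=sp−y≈2.080314; I≈6.918512, D=e−e_prev≈4.275484; u=1/2·2.080314+2·6.918512+2·4.275484≈23.428149; next y=2/5·2.919686+1/4·23.428149≈7.024912
n=11: y≈7.024912, sp=5, e=sp−y≈-2.024912; I≈4.893600, D=e−e_prev≈-4.105225; u=1/2·(-2.024912)+2·4.893600+2·(-4.105225)≈0.564293; next y=2/5·7.024912+1/4·0.564293≈2.951038
n=12: y≈2.951038, sp=5, e=sp−y≈2.048962; I≈6.942562, D=e−e_prev≈4.073874; u=1/2·2.048962+2·6.942562+2·4.073874≈23.057352; next y=2/5·2.951038+1/4·23.057352≈6.944753
n=13: y≈6.944753, sp=5, e=sp−y≈-1.944753; I≈4.997809, D=e−e_prev≈-3.993715; u=1/2·(-1.944753)+2·4.997809+2·(-3.993715)≈1.035810; next y=2/5·6.944753+1/4·1.035810≈3.036854
n=14: y≈3.036854, sp=5, e=sp−y≈1.963146; I≈6.960955, D=e−e_prev≈3.907899; u=1/2·1.963146+2·6.960955+2·3.907899≈22.719282; next y=2/5·3.036854+1/4·22.719282≈6.894562

0 5 22.500 0.000
1 5 -2.813 5.625
2 5 25.539 1.547
3 5 -0.266 7.004
4 5 25.849 2.735
5 5 0.146 7.556
6 5 24.914 3.059
7 5 0.033 7.452
8 5 23.998 2.989
9 5 0.166 7.195
10 5 23.428 2.920
11 5 0.564 7.025
12 5 23.057 2.951
13 5 1.036 6.945
14 5 22.719 3.037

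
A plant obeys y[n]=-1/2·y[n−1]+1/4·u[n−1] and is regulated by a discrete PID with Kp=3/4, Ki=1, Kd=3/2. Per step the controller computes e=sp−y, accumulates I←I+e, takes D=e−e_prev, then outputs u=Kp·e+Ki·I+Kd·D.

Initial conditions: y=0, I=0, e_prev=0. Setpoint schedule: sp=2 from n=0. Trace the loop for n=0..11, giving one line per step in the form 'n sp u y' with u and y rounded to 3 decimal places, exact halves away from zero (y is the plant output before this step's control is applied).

(exact arithmetic carried between steps; '≈' marks a value shown rounded to 6 d.p. or computed from one; I and e_prev carry over from the previous line; the table rounds u and y to 3 d.p., halves away from zero)
n=0: y=0, sp=2, e=sp−y=2; I=2, D=e−e_prev=2; u=3/4·2+1·2+3/2·2=6.5; next y=-1/2·0+1/4·6.5=1.625
n=1: y=1.625, sp=2, e=sp−y=0.375; I=2.375, D=e−e_prev=-1.625; u=3/4·0.375+1·2.375+3/2·(-1.625)=0.21875; next y=-1/2·1.625+1/4·0.21875≈-0.757813
n=2: y≈-0.757813, sp=2, e=sp−y≈2.757813; I≈5.132813, D=e−e_prev≈2.382813; u=3/4·2.757813+1·5.132813+3/2·2.382813≈10.775391; next y=-1/2·(-0.757813)+1/4·10.775391≈3.072754
n=3: y≈3.072754, sp=2, e=sp−y≈-1.072754; I≈4.060059, D=e−e_prev≈-3.830566; u=3/4·(-1.072754)+1·4.060059+3/2·(-3.830566)≈-2.490356; next y=-1/2·3.072754+1/4·(-2.490356)≈-2.158966
n=4: y≈-2.158966, sp=2, e=sp−y≈4.158966; I≈8.219025, D=e−e_prev≈5.231720; u=3/4·4.158966+1·8.219025+3/2·5.231720≈19.185829; next y=-1/2·(-2.158966)+1/4·19.185829≈5.875940
n=5: y≈5.875940, sp=2, e=sp−y≈-3.875940; I≈4.343084, D=e−e_prev≈-8.034906; u=3/4·(-3.875940)+1·4.343084+3/2·(-8.034906)≈-10.616230; next y=-1/2·5.875940+1/4·(-10.616230)≈-5.592028
n=6: y≈-5.592028, sp=2, e=sp−y≈7.592028; I≈11.935112, D=e−e_prev≈11.467968; u=3/4·7.592028+1·11.935112+3/2·11.467968≈34.831085; next y=-1/2·(-5.592028)+1/4·34.831085≈11.503785
n=7: y≈11.503785, sp=2, e=sp−y≈-9.503785; I≈2.431327, D=e−e_prev≈-17.095813; u=3/4·(-9.503785)+1·2.431327+3/2·(-17.095813)≈-30.340231; next y=-1/2·11.503785+1/4·(-30.340231)≈-13.336950
n=8: y≈-13.336950, sp=2, e=sp−y≈15.336950; I≈17.768277, D=e−e_prev≈24.840736; u=3/4·15.336950+1·17.768277+3/2·24.840736≈66.532094; next y=-1/2·(-13.336950)+1/4·66.532094≈23.301499
n=9: y≈23.301499, sp=2, e=sp−y≈-21.301499; I≈-3.533221, D=e−e_prev≈-36.638449; u=3/4·(-21.301499)+1·(-3.533221)+3/2·(-36.638449)≈-74.467019; next y=-1/2·23.301499+1/4·(-74.467019)≈-30.267504
n=10: y≈-30.267504, sp=2, e=sp−y≈32.267504; I≈28.734283, D=e−e_prev≈53.569003; u=3/4·32.267504+1·28.734283+3/2·53.569003≈133.288415; next y=-1/2·(-30.267504)+1/4·133.288415≈48.455856
n=11: y≈48.455856, sp=2, e=sp−y≈-46.455856; I≈-17.721573, D=e−e_prev≈-78.723360; u=3/4·(-46.455856)+1·(-17.721573)+3/2·(-78.723360)≈-170.648504; next y=-1/2·48.455856+1/4·(-170.648504)≈-66.890054

0 2 6.500 0.000
1 2 0.219 1.625
2 2 10.775 -0.758
3 2 -2.490 3.073
4 2 19.186 -2.159
5 2 -10.616 5.876
6 2 34.831 -5.592
7 2 -30.340 11.504
8 2 66.532 -13.337
9 2 -74.467 23.301
10 2 133.288 -30.268
11 2 -170.649 48.456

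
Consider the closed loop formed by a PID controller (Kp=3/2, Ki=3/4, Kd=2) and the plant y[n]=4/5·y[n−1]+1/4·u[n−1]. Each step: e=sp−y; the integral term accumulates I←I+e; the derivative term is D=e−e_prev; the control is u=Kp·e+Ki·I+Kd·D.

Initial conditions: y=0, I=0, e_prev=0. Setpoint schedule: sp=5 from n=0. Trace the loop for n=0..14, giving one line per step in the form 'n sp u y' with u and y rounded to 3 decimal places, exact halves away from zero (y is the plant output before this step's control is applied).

(exact arithmetic carried between steps; '≈' marks a value shown rounded to 6 d.p. or computed from one; I and e_prev carry over from the previous line; the table rounds u and y to 3 d.p., halves away from zero)
n=0: y=0, sp=5, e=sp−y=5; I=5, D=e−e_prev=5; u=3/2·5+3/4·5+2·5=21.25; next y=4/5·0+1/4·21.25=5.3125
n=1: y=5.3125, sp=5, e=sp−y=-0.3125; I=4.6875, D=e−e_prev=-5.3125; u=3/2·(-0.3125)+3/4·4.6875+2·(-5.3125)=-7.578125; next y=4/5·5.3125+1/4·(-7.578125)≈2.355469
n=2: y≈2.355469, sp=5, e=sp−y≈2.644531; I≈7.332031, D=e−e_prev≈2.957031; u=3/2·2.644531+3/4·7.332031+2·2.957031≈15.379883; next y=4/5·2.355469+1/4·15.379883≈5.729346
n=3: y≈5.729346, sp=5, e=sp−y≈-0.729346; I≈6.602686, D=e−e_prev≈-3.373877; u=3/2·(-0.729346)+3/4·6.602686+2·(-3.373877)≈-2.889758; next y=4/5·5.729346+1/4·(-2.889758)≈3.861037
n=4: y≈3.861037, sp=5, e=sp−y≈1.138963; I≈7.741649, D=e−e_prev≈1.868309; u=3/2·1.138963+3/4·7.741649+2·1.868309≈11.251298; next y=4/5·3.861037+1/4·11.251298≈5.901654
n=5: y≈5.901654, sp=5, e=sp−y≈-0.901654; I≈6.839994, D=e−e_prev≈-2.040617; u=3/2·(-0.901654)+3/4·6.839994+2·(-2.040617)≈-0.303720; next y=4/5·5.901654+1/4·(-0.303720)≈4.645393
n=6: y≈4.645393, sp=5, e=sp−y≈0.354607; I≈7.194601, D=e−e_prev≈1.256261; u=3/2·0.354607+3/4·7.194601+2·1.256261≈8.440382; next y=4/5·4.645393+1/4·8.440382≈5.826410
n=7: y≈5.826410, sp=5, e=sp−y≈-0.826410; I≈6.368191, D=e−e_prev≈-1.181017; u=3/2·(-0.826410)+3/4·6.368191+2·(-1.181017)≈1.174494; next y=4/5·5.826410+1/4·1.174494≈4.954752
n=8: y≈4.954752, sp=5, e=sp−y≈0.045248; I≈6.413439, D=e−e_prev≈0.871659; u=3/2·0.045248+3/4·6.413439+2·0.871659≈6.621269; next y=4/5·4.954752+1/4·6.621269≈5.619119
n=9: y≈5.619119, sp=5, e=sp−y≈-0.619119; I≈5.794320, D=e−e_prev≈-0.664367; u=3/2·(-0.619119)+3/4·5.794320+2·(-0.664367)≈2.088329; next y=4/5·5.619119+1/4·2.088329≈5.017377
n=10: y≈5.017377, sp=5, e=sp−y≈-0.017377; I≈5.776943, D=e−e_prev≈0.601742; u=3/2·(-0.017377)+3/4·5.776943+2·0.601742≈5.510125; next y=4/5·5.017377+1/4·5.510125≈5.391433
n=11: y≈5.391433, sp=5, e=sp−y≈-0.391433; I≈5.385511, D=e−e_prev≈-0.374056; u=3/2·(-0.391433)+3/4·5.385511+2·(-0.374056)≈2.703872; next y=4/5·5.391433+1/4·2.703872≈4.989114
n=12: y≈4.989114, sp=5, e=sp−y≈0.010886; I≈5.396396, D=e−e_prev≈0.402319; u=3/2·0.010886+3/4·5.396396+2·0.402319≈4.868263; next y=4/5·4.989114+1/4·4.868263≈5.208357
n=13: y≈5.208357, sp=5, e=sp−y≈-0.208357; I≈5.188039, D=e−e_prev≈-0.219243; u=3/2·(-0.208357)+3/4·5.188039+2·(-0.219243)≈3.140008; next y=4/5·5.208357+1/4·3.140008≈4.951688
n=14: y≈4.951688, sp=5, e=sp−y≈0.048312; I≈5.236351, D=e−e_prev≈0.256670; u=3/2·0.048312+3/4·5.236351+2·0.256670≈4.513071; next y=4/5·4.951688+1/4·4.513071≈5.089618

0 5 21.250 0.000
1 5 -7.578 5.313
2 5 15.380 2.355
3 5 -2.890 5.729
4 5 11.251 3.861
5 5 -0.304 5.902
6 5 8.440 4.645
7 5 1.174 5.826
8 5 6.621 4.955
9 5 2.088 5.619
10 5 5.510 5.017
11 5 2.704 5.391
12 5 4.868 4.989
13 5 3.140 5.208
14 5 4.513 4.952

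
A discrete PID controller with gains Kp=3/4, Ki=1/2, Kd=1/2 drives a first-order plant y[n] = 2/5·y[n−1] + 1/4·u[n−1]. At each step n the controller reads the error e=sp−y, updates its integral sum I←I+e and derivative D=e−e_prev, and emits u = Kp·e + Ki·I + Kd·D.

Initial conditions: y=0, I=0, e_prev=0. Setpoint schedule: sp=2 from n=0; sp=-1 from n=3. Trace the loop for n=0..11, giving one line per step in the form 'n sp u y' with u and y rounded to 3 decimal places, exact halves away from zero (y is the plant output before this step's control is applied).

(exact arithmetic carried between steps; '≈' marks a value shown rounded to 6 d.p. or computed from one; I and e_prev carry over from the previous line; the table rounds u and y to 3 d.p., halves away from zero)
n=0: y=0, sp=2, e=sp−y=2; I=2, D=e−e_prev=2; u=3/4·2+1/2·2+1/2·2=3.5; next y=2/5·0+1/4·3.5=0.875
n=1: y=0.875, sp=2, e=sp−y=1.125; I=3.125, D=e−e_prev=-0.875; u=3/4·1.125+1/2·3.125+1/2·(-0.875)=1.96875; next y=2/5·0.875+1/4·1.96875≈0.842188
n=2: y≈0.842188, sp=2, e=sp−y≈1.157813; I≈4.282813, D=e−e_prev≈0.032813; u=3/4·1.157813+1/2·4.282813+1/2·0.032813≈3.026172; next y=2/5·0.842188+1/4·3.026172≈1.093418
n=3: y≈1.093418, sp=-1, e=sp−y≈-2.093418; I≈2.189395, D=e−e_prev≈-3.251230; u=3/4·(-2.093418)+1/2·2.189395+1/2·(-3.251230)≈-2.100981; next y=2/5·1.093418+1/4·(-2.100981)≈-0.087878
n=4: y≈-0.087878, sp=-1, e=sp−y≈-0.912122; I≈1.277273, D=e−e_prev≈1.181296; u=3/4·(-0.912122)+1/2·1.277273+1/2·1.181296≈0.545193; next y=2/5·(-0.087878)+1/4·0.545193≈0.101147
n=5: y≈0.101147, sp=-1, e=sp−y≈-1.101147; I≈0.176126, D=e−e_prev≈-0.189025; u=3/4·(-1.101147)+1/2·0.176126+1/2·(-0.189025)≈-0.832310; next y=2/5·0.101147+1/4·(-0.832310)≈-0.167619
n=6: y≈-0.167619, sp=-1, e=sp−y≈-0.832381; I≈-0.656256, D=e−e_prev≈0.268766; u=3/4·(-0.832381)+1/2·(-0.656256)+1/2·0.268766≈-0.818031; next y=2/5·(-0.167619)+1/4·(-0.818031)≈-0.271555
n=7: y≈-0.271555, sp=-1, e=sp−y≈-0.728445; I≈-1.384700, D=e−e_prev≈0.103937; u=3/4·(-0.728445)+1/2·(-1.384700)+1/2·0.103937≈-1.186716; next y=2/5·(-0.271555)+1/4·(-1.186716)≈-0.405301
n=8: y≈-0.405301, sp=-1, e=sp−y≈-0.594699; I≈-1.979399, D=e−e_prev≈0.133746; u=3/4·(-0.594699)+1/2·(-1.979399)+1/2·0.133746≈-1.368851; next y=2/5·(-0.405301)+1/4·(-1.368851)≈-0.504333
n=9: y≈-0.504333, sp=-1, e=sp−y≈-0.495667; I≈-2.475066, D=e−e_prev≈0.099032; u=3/4·(-0.495667)+1/2·(-2.475066)+1/2·0.099032≈-1.559767; next y=2/5·(-0.504333)+1/4·(-1.559767)≈-0.591675
n=10: y≈-0.591675, sp=-1, e=sp−y≈-0.408325; I≈-2.883391, D=e−e_prev≈0.087342; u=3/4·(-0.408325)+1/2·(-2.883391)+1/2·0.087342≈-1.704268; next y=2/5·(-0.591675)+1/4·(-1.704268)≈-0.662737
n=11: y≈-0.662737, sp=-1, e=sp−y≈-0.337263; I≈-3.220654, D=e−e_prev≈0.071062; u=3/4·(-0.337263)+1/2·(-3.220654)+1/2·0.071062≈-1.827743; next y=2/5·(-0.662737)+1/4·(-1.827743)≈-0.722031

0 2 3.500 0.000
1 2 1.969 0.875
2 2 3.026 0.842
3 -1 -2.101 1.093
4 -1 0.545 -0.088
5 -1 -0.832 0.101
6 -1 -0.818 -0.168
7 -1 -1.187 -0.272
8 -1 -1.369 -0.405
9 -1 -1.560 -0.504
10 -1 -1.704 -0.592
11 -1 -1.828 -0.663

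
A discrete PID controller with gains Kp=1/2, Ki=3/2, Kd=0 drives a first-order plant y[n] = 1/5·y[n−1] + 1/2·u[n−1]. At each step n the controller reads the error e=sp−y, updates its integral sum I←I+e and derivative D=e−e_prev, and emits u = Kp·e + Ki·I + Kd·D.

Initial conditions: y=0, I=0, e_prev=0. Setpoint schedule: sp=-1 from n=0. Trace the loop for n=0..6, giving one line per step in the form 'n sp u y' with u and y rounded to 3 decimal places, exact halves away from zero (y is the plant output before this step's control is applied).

0 -1 -2.000 0.000
1 -1 -1.500 -1.000
2 -1 -1.600 -0.950
3 -1 -1.595 -0.990
4 -1 -1.599 -0.996
5 -1 -1.600 -0.999
6 -1 -1.600 -0.999

(exact arithmetic carried between steps; '≈' marks a value shown rounded to 6 d.p. or computed from one; I and e_prev carry over from the previous line; the table rounds u and y to 3 d.p., halves away from zero)
n=0: y=0, sp=-1, e=sp−y=-1; I=-1, D=e−e_prev=-1; u=1/2·(-1)+3/2·(-1)+0·(-1)=-2; next y=1/5·0+1/2·(-2)=-1
n=1: y=-1, sp=-1, e=sp−y=0; I=-1, D=e−e_prev=1; u=1/2·0+3/2·(-1)+0·1=-1.5; next y=1/5·(-1)+1/2·(-1.5)=-0.95
n=2: y=-0.95, sp=-1, e=sp−y=-0.05; I=-1.05, D=e−e_prev=-0.05; u=1/2·(-0.05)+3/2·(-1.05)+0·(-0.05)=-1.6; next y=1/5·(-0.95)+1/2·(-1.6)=-0.99
n=3: y=-0.99, sp=-1, e=sp−y=-0.01; I=-1.06, D=e−e_prev=0.04; u=1/2·(-0.01)+3/2·(-1.06)+0·0.04=-1.595; next y=1/5·(-0.99)+1/2·(-1.595)=-0.9955
n=4: y=-0.9955, sp=-1, e=sp−y=-0.0045; I=-1.0645, D=e−e_prev=0.0055; u=1/2·(-0.0045)+3/2·(-1.0645)+0·0.0055=-1.599; next y=1/5·(-0.9955)+1/2·(-1.599)=-0.9986
n=5: y=-0.9986, sp=-1, e=sp−y=-0.0014; I=-1.0659, D=e−e_prev=0.0031; u=1/2·(-0.0014)+3/2·(-1.0659)+0·0.0031=-1.59955; next y=1/5·(-0.9986)+1/2·(-1.59955)=-0.999495
n=6: y=-0.999495, sp=-1, e=sp−y=-0.000505; I=-1.066405, D=e−e_prev=0.000895; u=1/2·(-0.000505)+3/2·(-1.066405)+0·0.000895=-1.59986; next y=1/5·(-0.999495)+1/2·(-1.59986)=-0.999829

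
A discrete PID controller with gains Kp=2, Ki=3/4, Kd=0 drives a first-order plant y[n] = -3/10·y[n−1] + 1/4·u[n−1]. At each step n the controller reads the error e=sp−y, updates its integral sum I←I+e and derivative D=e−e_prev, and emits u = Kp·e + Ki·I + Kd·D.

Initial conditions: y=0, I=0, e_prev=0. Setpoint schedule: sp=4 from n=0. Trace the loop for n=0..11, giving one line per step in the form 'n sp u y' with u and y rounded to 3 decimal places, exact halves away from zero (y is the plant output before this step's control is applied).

(exact arithmetic carried between steps; '≈' marks a value shown rounded to 6 d.p. or computed from one; I and e_prev carry over from the previous line; the table rounds u and y to 3 d.p., halves away from zero)
n=0: y=0, sp=4, e=sp−y=4; I=4, D=e−e_prev=4; u=2·4+3/4·4+0·4=11; next y=-3/10·0+1/4·11=2.75
n=1: y=2.75, sp=4, e=sp−y=1.25; I=5.25, D=e−e_prev=-2.75; u=2·1.25+3/4·5.25+0·(-2.75)=6.4375; next y=-3/10·2.75+1/4·6.4375=0.784375
n=2: y=0.784375, sp=4, e=sp−y=3.215625; I=8.465625, D=e−e_prev=1.965625; u=2·3.215625+3/4·8.465625+0·1.965625≈12.780469; next y=-3/10·0.784375+1/4·12.780469≈2.959805
n=3: y≈2.959805, sp=4, e=sp−y≈1.040195; I≈9.505820, D=e−e_prev≈-2.175430; u=2·1.040195+3/4·9.505820+0·(-2.175430)≈9.209756; next y=-3/10·2.959805+1/4·9.209756≈1.414498
n=4: y≈1.414498, sp=4, e=sp−y≈2.585502; I≈12.091323, D=e−e_prev≈1.545307; u=2·2.585502+3/4·12.091323+0·1.545307≈14.239497; next y=-3/10·1.414498+1/4·14.239497≈3.135525
n=5: y≈3.135525, sp=4, e=sp−y≈0.864475; I≈12.955798, D=e−e_prev≈-1.721027; u=2·0.864475+3/4·12.955798+0·(-1.721027)≈11.445798; next y=-3/10·3.135525+1/4·11.445798≈1.920792
n=6: y≈1.920792, sp=4, e=sp−y≈2.079208; I≈15.035006, D=e−e_prev≈1.214733; u=2·2.079208+3/4·15.035006+0·1.214733≈15.434670; next y=-3/10·1.920792+1/4·15.434670≈3.282430
n=7: y≈3.282430, sp=4, e=sp−y≈0.717570; I≈15.752576, D=e−e_prev≈-1.361638; u=2·0.717570+3/4·15.752576+0·(-1.361638)≈13.249572; next y=-3/10·3.282430+1/4·13.249572≈2.327664
n=8: y≈2.327664, sp=4, e=sp−y≈1.672336; I≈17.424912, D=e−e_prev≈0.954766; u=2·1.672336+3/4·17.424912+0·0.954766≈16.413356; next y=-3/10·2.327664+1/4·16.413356≈3.405040
n=9: y≈3.405040, sp=4, e=sp−y≈0.594960; I≈18.019872, D=e−e_prev≈-1.077376; u=2·0.594960+3/4·18.019872+0·(-1.077376)≈14.704825; next y=-3/10·3.405040+1/4·14.704825≈2.654694
n=10: y≈2.654694, sp=4, e=sp−y≈1.345306; I≈19.365178, D=e−e_prev≈0.750345; u=2·1.345306+3/4·19.365178+0·0.750345≈17.214495; next y=-3/10·2.654694+1/4·17.214495≈3.507215
n=11: y≈3.507215, sp=4, e=sp−y≈0.492785; I≈19.857962, D=e−e_prev≈-0.852521; u=2·0.492785+3/4·19.857962+0·(-0.852521)≈15.879041; next y=-3/10·3.507215+1/4·15.879041≈2.917596

0 4 11.000 0.000
1 4 6.438 2.750
2 4 12.780 0.784
3 4 9.210 2.960
4 4 14.239 1.414
5 4 11.446 3.136
6 4 15.435 1.921
7 4 13.250 3.282
8 4 16.413 2.328
9 4 14.705 3.405
10 4 17.214 2.655
11 4 15.879 3.507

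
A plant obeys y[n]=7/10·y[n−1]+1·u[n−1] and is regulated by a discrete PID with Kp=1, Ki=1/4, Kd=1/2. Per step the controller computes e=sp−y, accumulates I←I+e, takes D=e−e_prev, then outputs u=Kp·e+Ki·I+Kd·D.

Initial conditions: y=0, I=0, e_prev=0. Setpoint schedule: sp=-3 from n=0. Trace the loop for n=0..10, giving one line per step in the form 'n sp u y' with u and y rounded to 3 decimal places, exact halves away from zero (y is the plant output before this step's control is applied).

(exact arithmetic carried between steps; '≈' marks a value shown rounded to 6 d.p. or computed from one; I and e_prev carry over from the previous line; the table rounds u and y to 3 d.p., halves away from zero)
n=0: y=0, sp=-3, e=sp−y=-3; I=-3, D=e−e_prev=-3; u=1·(-3)+1/4·(-3)+1/2·(-3)=-5.25; next y=7/10·0+1·(-5.25)=-5.25
n=1: y=-5.25, sp=-3, e=sp−y=2.25; I=-0.75, D=e−e_prev=5.25; u=1·2.25+1/4·(-0.75)+1/2·5.25=4.6875; next y=7/10·(-5.25)+1·4.6875=1.0125
n=2: y=1.0125, sp=-3, e=sp−y=-4.0125; I=-4.7625, D=e−e_prev=-6.2625; u=1·(-4.0125)+1/4·(-4.7625)+1/2·(-6.2625)=-8.334375; next y=7/10·1.0125+1·(-8.334375)=-7.625625
n=3: y=-7.625625, sp=-3, e=sp−y=4.625625; I=-0.136875, D=e−e_prev=8.638125; u=1·4.625625+1/4·(-0.136875)+1/2·8.638125≈8.910469; next y=7/10·(-7.625625)+1·8.910469≈3.572531
n=4: y≈3.572531, sp=-3, e=sp−y≈-6.572531; I≈-6.709406, D=e−e_prev≈-11.198156; u=1·(-6.572531)+1/4·(-6.709406)+1/2·(-11.198156)≈-13.848961; next y=7/10·3.572531+1·(-13.848961)≈-11.348189
n=5: y≈-11.348189, sp=-3, e=sp−y≈8.348189; I≈1.638783, D=e−e_prev≈14.920720; u=1·8.348189+1/4·1.638783+1/2·14.920720≈16.218245; next y=7/10·(-11.348189)+1·16.218245≈8.274513
n=6: y≈8.274513, sp=-3, e=sp−y≈-11.274513; I≈-9.635730, D=e−e_prev≈-19.622702; u=1·(-11.274513)+1/4·(-9.635730)+1/2·(-19.622702)≈-23.494796; next y=7/10·8.274513+1·(-23.494796)≈-17.702637
n=7: y≈-17.702637, sp=-3, e=sp−y≈14.702637; I≈5.066907, D=e−e_prev≈25.977150; u=1·14.702637+1/4·5.066907+1/2·25.977150≈28.957939; next y=7/10·(-17.702637)+1·28.957939≈16.566093
n=8: y≈16.566093, sp=-3, e=sp−y≈-19.566093; I≈-14.499185, D=e−e_prev≈-34.268730; u=1·(-19.566093)+1/4·(-14.499185)+1/2·(-34.268730)≈-40.325254; next y=7/10·16.566093+1·(-40.325254)≈-28.728989
n=9: y≈-28.728989, sp=-3, e=sp−y≈25.728989; I≈11.229804, D=e−e_prev≈45.295082; u=1·25.728989+1/4·11.229804+1/2·45.295082≈51.183981; next y=7/10·(-28.728989)+1·51.183981≈31.073689
n=10: y≈31.073689, sp=-3, e=sp−y≈-34.073689; I≈-22.843885, D=e−e_prev≈-59.802678; u=1·(-34.073689)+1/4·(-22.843885)+1/2·(-59.802678)≈-69.685999; next y=7/10·31.073689+1·(-69.685999)≈-47.934417

0 -3 -5.250 0.000
1 -3 4.688 -5.250
2 -3 -8.334 1.013
3 -3 8.910 -7.626
4 -3 -13.849 3.573
5 -3 16.218 -11.348
6 -3 -23.495 8.275
7 -3 28.958 -17.703
8 -3 -40.325 16.566
9 -3 51.184 -28.729
10 -3 -69.686 31.074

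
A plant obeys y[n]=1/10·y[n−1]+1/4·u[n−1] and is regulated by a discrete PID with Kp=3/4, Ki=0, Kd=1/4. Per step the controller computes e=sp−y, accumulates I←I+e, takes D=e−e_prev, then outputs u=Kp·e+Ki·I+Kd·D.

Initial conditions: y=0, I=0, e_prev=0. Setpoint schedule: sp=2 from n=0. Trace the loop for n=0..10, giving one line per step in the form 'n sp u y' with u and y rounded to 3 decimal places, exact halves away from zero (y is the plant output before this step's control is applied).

0 2 2.000 0.000
1 2 1.000 0.500
2 2 1.325 0.300
3 2 1.214 0.361
4 2 1.251 0.340
5 2 1.238 0.347
6 2 1.242 0.344
7 2 1.241 0.345
8 2 1.241 0.345
9 2 1.241 0.345
10 2 1.241 0.345

(exact arithmetic carried between steps; '≈' marks a value shown rounded to 6 d.p. or computed from one; I and e_prev carry over from the previous line; the table rounds u and y to 3 d.p., halves away from zero)
n=0: y=0, sp=2, e=sp−y=2; I=2, D=e−e_prev=2; u=3/4·2+0·2+1/4·2=2; next y=1/10·0+1/4·2=0.5
n=1: y=0.5, sp=2, e=sp−y=1.5; I=3.5, D=e−e_prev=-0.5; u=3/4·1.5+0·3.5+1/4·(-0.5)=1; next y=1/10·0.5+1/4·1=0.3
n=2: y=0.3, sp=2, e=sp−y=1.7; I=5.2, D=e−e_prev=0.2; u=3/4·1.7+0·5.2+1/4·0.2=1.325; next y=1/10·0.3+1/4·1.325=0.36125
n=3: y=0.36125, sp=2, e=sp−y=1.63875; I=6.83875, D=e−e_prev=-0.06125; u=3/4·1.63875+0·6.83875+1/4·(-0.06125)=1.21375; next y=1/10·0.36125+1/4·1.21375≈0.339563
n=4: y≈0.339563, sp=2, e=sp−y≈1.660438; I≈8.499188, D=e−e_prev≈0.021688; u=3/4·1.660438+0·8.499188+1/4·0.021688≈1.25075; next y=1/10·0.339563+1/4·1.25075≈0.346644
n=5: y≈0.346644, sp=2, e=sp−y≈1.653356; I≈10.152544, D=e−e_prev≈-0.007081; u=3/4·1.653356+0·10.152544+1/4·(-0.007081)≈1.238247; next y=1/10·0.346644+1/4·1.238247≈0.344226
n=6: y≈0.344226, sp=2, e=sp−y≈1.655774; I≈11.808318, D=e−e_prev≈0.002418; u=3/4·1.655774+0·11.808318+1/4·0.002418≈1.242435; next y=1/10·0.344226+1/4·1.242435≈0.345031
n=7: y≈0.345031, sp=2, e=sp−y≈1.654969; I≈13.463286, D=e−e_prev≈-0.000805; u=3/4·1.654969+0·13.463286+1/4·(-0.000805)≈1.241025; next y=1/10·0.345031+1/4·1.241025≈0.344759
n=8: y≈0.344759, sp=2, e=sp−y≈1.655241; I≈15.118527, D=e−e_prev≈0.000272; u=3/4·1.655241+0·15.118527+1/4·0.000272≈1.241498; next y=1/10·0.344759+1/4·1.241498≈0.344851
n=9: y≈0.344851, sp=2, e=sp−y≈1.655149; I≈16.773676, D=e−e_prev≈-0.000091; u=3/4·1.655149+0·16.773676+1/4·(-0.000091)≈1.241339; next y=1/10·0.344851+1/4·1.241339≈0.344820
n=10: y≈0.344820, sp=2, e=sp−y≈1.655180; I≈18.428856, D=e−e_prev≈0.000031; u=3/4·1.655180+0·18.428856+1/4·0.000031≈1.241393; next y=1/10·0.344820+1/4·1.241393≈0.344830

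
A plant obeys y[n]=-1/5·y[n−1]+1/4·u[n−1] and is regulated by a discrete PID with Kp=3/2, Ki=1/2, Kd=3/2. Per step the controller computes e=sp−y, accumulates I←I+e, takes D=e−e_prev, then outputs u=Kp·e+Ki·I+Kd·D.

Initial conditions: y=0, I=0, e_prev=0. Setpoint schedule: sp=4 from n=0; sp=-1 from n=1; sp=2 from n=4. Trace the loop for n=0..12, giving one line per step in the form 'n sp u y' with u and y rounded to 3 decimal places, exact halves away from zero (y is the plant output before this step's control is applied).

0 4 14.000 0.000
1 -1 -19.750 3.500
2 -1 22.731 -5.638
3 -1 -32.224 6.810
4 2 49.842 -9.418
5 2 -56.459 14.344
6 2 82.659 -16.983
7 2 -98.498 24.061
8 2 139.282 -29.437
9 2 -170.753 40.708
10 2 235.492 -50.830
11 2 -294.940 69.039
12 2 399.380 -87.543

(exact arithmetic carried between steps; '≈' marks a value shown rounded to 6 d.p. or computed from one; I and e_prev carry over from the previous line; the table rounds u and y to 3 d.p., halves away from zero)
n=0: y=0, sp=4, e=sp−y=4; I=4, D=e−e_prev=4; u=3/2·4+1/2·4+3/2·4=14; next y=-1/5·0+1/4·14=3.5
n=1: y=3.5, sp=-1, e=sp−y=-4.5; I=-0.5, D=e−e_prev=-8.5; u=3/2·(-4.5)+1/2·(-0.5)+3/2·(-8.5)=-19.75; next y=-1/5·3.5+1/4·(-19.75)=-5.6375
n=2: y=-5.6375, sp=-1, e=sp−y=4.6375; I=4.1375, D=e−e_prev=9.1375; u=3/2·4.6375+1/2·4.1375+3/2·9.1375=22.73125; next y=-1/5·(-5.6375)+1/4·22.73125≈6.810313
n=3: y≈6.810313, sp=-1, e=sp−y≈-7.810313; I≈-3.672813, D=e−e_prev≈-12.447813; u=3/2·(-7.810313)+1/2·(-3.672813)+3/2·(-12.447813)≈-32.223594; next y=-1/5·6.810313+1/4·(-32.223594)≈-9.417961
n=4: y≈-9.417961, sp=2, e=sp−y≈11.417961; I≈7.745148, D=e−e_prev≈19.228273; u=3/2·11.417961+1/2·7.745148+3/2·19.228273≈49.841926; next y=-1/5·(-9.417961)+1/4·49.841926≈14.344074
n=5: y≈14.344074, sp=2, e=sp−y≈-12.344074; I≈-4.598925, D=e−e_prev≈-23.762035; u=3/2·(-12.344074)+1/2·(-4.598925)+3/2·(-23.762035)≈-56.458625; next y=-1/5·14.344074+1/4·(-56.458625)≈-16.983471
n=6: y≈-16.983471, sp=2, e=sp−y≈18.983471; I≈14.384546, D=e−e_prev≈31.327545; u=3/2·18.983471+1/2·14.384546+3/2·31.327545≈82.658796; next y=-1/5·(-16.983471)+1/4·82.658796≈24.061393
n=7: y≈24.061393, sp=2, e=sp−y≈-22.061393; I≈-7.676847, D=e−e_prev≈-41.044864; u=3/2·(-22.061393)+1/2·(-7.676847)+3/2·(-41.044864)≈-98.497810; next y=-1/5·24.061393+1/4·(-98.497810)≈-29.436731
n=8: y≈-29.436731, sp=2, e=sp−y≈31.436731; I≈23.759884, D=e−e_prev≈53.498124; u=3/2·31.436731+1/2·23.759884+3/2·53.498124≈139.282225; next y=-1/5·(-29.436731)+1/4·139.282225≈40.707902
n=9: y≈40.707902, sp=2, e=sp−y≈-38.707902; I≈-14.948019, D=e−e_prev≈-70.144634; u=3/2·(-38.707902)+1/2·(-14.948019)+3/2·(-70.144634)≈-170.752814; next y=-1/5·40.707902+1/4·(-170.752814)≈-50.829784
n=10: y≈-50.829784, sp=2, e=sp−y≈52.829784; I≈37.881765, D=e−e_prev≈91.537686; u=3/2·52.829784+1/2·37.881765+3/2·91.537686≈235.492088; next y=-1/5·(-50.829784)+1/4·235.492088≈69.038979
n=11: y≈69.038979, sp=2, e=sp−y≈-67.038979; I≈-29.157214, D=e−e_prev≈-119.868763; u=3/2·(-67.038979)+1/2·(-29.157214)+3/2·(-119.868763)≈-294.940219; next y=-1/5·69.038979+1/4·(-294.940219)≈-87.542850
n=12: y≈-87.542850, sp=2, e=sp−y≈89.542850; I≈60.385637, D=e−e_prev≈156.581829; u=3/2·89.542850+1/2·60.385637+3/2·156.581829≈399.379838; next y=-1/5·(-87.542850)+1/4·399.379838≈117.353530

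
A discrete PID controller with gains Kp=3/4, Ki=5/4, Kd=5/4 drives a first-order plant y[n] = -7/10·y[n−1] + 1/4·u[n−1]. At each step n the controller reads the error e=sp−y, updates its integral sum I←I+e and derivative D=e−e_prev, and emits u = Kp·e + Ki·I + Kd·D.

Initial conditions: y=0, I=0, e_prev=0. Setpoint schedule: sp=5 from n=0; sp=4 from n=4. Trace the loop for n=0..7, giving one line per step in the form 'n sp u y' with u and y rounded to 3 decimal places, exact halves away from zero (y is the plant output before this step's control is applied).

(exact arithmetic carried between steps; '≈' marks a value shown rounded to 6 d.p. or computed from one; I and e_prev carry over from the previous line; the table rounds u and y to 3 d.p., halves away from zero)
n=0: y=0, sp=5, e=sp−y=5; I=5, D=e−e_prev=5; u=3/4·5+5/4·5+5/4·5=16.25; next y=-7/10·0+1/4·16.25=4.0625
n=1: y=4.0625, sp=5, e=sp−y=0.9375; I=5.9375, D=e−e_prev=-4.0625; u=3/4·0.9375+5/4·5.9375+5/4·(-4.0625)=3.046875; next y=-7/10·4.0625+1/4·3.046875≈-2.082031
n=2: y≈-2.082031, sp=5, e=sp−y≈7.082031; I≈13.019531, D=e−e_prev≈6.144531; u=3/4·7.082031+5/4·13.019531+5/4·6.144531≈29.266602; next y=-7/10·(-2.082031)+1/4·29.266602≈8.774072
n=3: y≈8.774072, sp=5, e=sp−y≈-3.774072; I≈9.245459, D=e−e_prev≈-10.856104; u=3/4·(-3.774072)+5/4·9.245459+5/4·(-10.856104)≈-4.843860; next y=-7/10·8.774072+1/4·(-4.843860)≈-7.352816
n=4: y≈-7.352816, sp=4, e=sp−y≈11.352816; I≈20.598275, D=e−e_prev≈15.126888; u=3/4·11.352816+5/4·20.598275+5/4·15.126888≈53.171065; next y=-7/10·(-7.352816)+1/4·53.171065≈18.439737
n=5: y≈18.439737, sp=4, e=sp−y≈-14.439737; I≈6.158537, D=e−e_prev≈-25.792553; u=3/4·(-14.439737)+5/4·6.158537+5/4·(-25.792553)≈-35.372322; next y=-7/10·18.439737+1/4·(-35.372322)≈-21.750896
n=6: y≈-21.750896, sp=4, e=sp−y≈25.750896; I≈31.909434, D=e−e_prev≈40.190633; u=3/4·25.750896+5/4·31.909434+5/4·40.190633≈109.438256; next y=-7/10·(-21.750896)+1/4·109.438256≈42.585192
n=7: y≈42.585192, sp=4, e=sp−y≈-38.585192; I≈-6.675758, D=e−e_prev≈-64.336088; u=3/4·(-38.585192)+5/4·(-6.675758)+5/4·(-64.336088)≈-117.703701; next y=-7/10·42.585192+1/4·(-117.703701)≈-59.235559

0 5 16.250 0.000
1 5 3.047 4.063
2 5 29.267 -2.082
3 5 -4.844 8.774
4 4 53.171 -7.353
5 4 -35.372 18.440
6 4 109.438 -21.751
7 4 -117.704 42.585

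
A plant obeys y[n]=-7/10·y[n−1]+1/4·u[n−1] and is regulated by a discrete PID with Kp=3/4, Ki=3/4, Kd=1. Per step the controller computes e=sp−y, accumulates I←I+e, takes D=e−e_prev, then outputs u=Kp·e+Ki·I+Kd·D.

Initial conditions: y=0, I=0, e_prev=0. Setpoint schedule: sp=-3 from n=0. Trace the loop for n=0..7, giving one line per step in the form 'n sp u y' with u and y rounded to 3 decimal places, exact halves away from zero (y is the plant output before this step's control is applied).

0 -3 -7.500 0.000
1 -3 -2.063 -1.875
2 -3 -11.461 0.797
3 -3 -1.087 -3.423
4 -3 -18.858 2.124
5 -3 3.661 -6.202
6 -3 -30.909 5.256
7 -3 16.015 -11.407

(exact arithmetic carried between steps; '≈' marks a value shown rounded to 6 d.p. or computed from one; I and e_prev carry over from the previous line; the table rounds u and y to 3 d.p., halves away from zero)
n=0: y=0, sp=-3, e=sp−y=-3; I=-3, D=e−e_prev=-3; u=3/4·(-3)+3/4·(-3)+1·(-3)=-7.5; next y=-7/10·0+1/4·(-7.5)=-1.875
n=1: y=-1.875, sp=-3, e=sp−y=-1.125; I=-4.125, D=e−e_prev=1.875; u=3/4·(-1.125)+3/4·(-4.125)+1·1.875=-2.0625; next y=-7/10·(-1.875)+1/4·(-2.0625)=0.796875
n=2: y=0.796875, sp=-3, e=sp−y=-3.796875; I=-7.921875, D=e−e_prev=-2.671875; u=3/4·(-3.796875)+3/4·(-7.921875)+1·(-2.671875)≈-11.460938; next y=-7/10·0.796875+1/4·(-11.460938)≈-3.423047
n=3: y≈-3.423047, sp=-3, e=sp−y≈0.423047; I≈-7.498828, D=e−e_prev≈4.219922; u=3/4·0.423047+3/4·(-7.498828)+1·4.219922≈-1.086914; next y=-7/10·(-3.423047)+1/4·(-1.086914)≈2.124404
n=4: y≈2.124404, sp=-3, e=sp−y≈-5.124404; I≈-12.623232, D=e−e_prev≈-5.547451; u=3/4·(-5.124404)+3/4·(-12.623232)+1·(-5.547451)≈-18.858179; next y=-7/10·2.124404+1/4·(-18.858179)≈-6.201628
n=5: y≈-6.201628, sp=-3, e=sp−y≈3.201628; I≈-9.421605, D=e−e_prev≈8.326032; u=3/4·3.201628+3/4·(-9.421605)+1·8.326032≈3.661049; next y=-7/10·(-6.201628)+1/4·3.661049≈5.256402
n=6: y≈5.256402, sp=-3, e=sp−y≈-8.256402; I≈-17.678006, D=e−e_prev≈-11.458029; u=3/4·(-8.256402)+3/4·(-17.678006)+1·(-11.458029)≈-30.908835; next y=-7/10·5.256402+1/4·(-30.908835)≈-11.406690
n=7: y≈-11.406690, sp=-3, e=sp−y≈8.406690; I≈-9.271316, D=e−e_prev≈16.663092; u=3/4·8.406690+3/4·(-9.271316)+1·16.663092≈16.014622; next y=-7/10·(-11.406690)+1/4·16.014622≈11.988339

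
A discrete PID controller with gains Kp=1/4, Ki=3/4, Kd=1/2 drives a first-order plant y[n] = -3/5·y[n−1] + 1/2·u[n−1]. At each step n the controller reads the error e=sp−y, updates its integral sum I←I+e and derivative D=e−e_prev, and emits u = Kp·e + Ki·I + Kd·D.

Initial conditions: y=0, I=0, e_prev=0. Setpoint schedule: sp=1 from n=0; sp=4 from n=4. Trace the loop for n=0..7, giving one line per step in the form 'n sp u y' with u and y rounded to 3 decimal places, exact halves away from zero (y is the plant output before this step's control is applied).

(exact arithmetic carried between steps; '≈' marks a value shown rounded to 6 d.p. or computed from one; I and e_prev carry over from the previous line; the table rounds u and y to 3 d.p., halves away from zero)
n=0: y=0, sp=1, e=sp−y=1; I=1, D=e−e_prev=1; u=1/4·1+3/4·1+1/2·1=1.5; next y=-3/5·0+1/2·1.5=0.75
n=1: y=0.75, sp=1, e=sp−y=0.25; I=1.25, D=e−e_prev=-0.75; u=1/4·0.25+3/4·1.25+1/2·(-0.75)=0.625; next y=-3/5·0.75+1/2·0.625=-0.1375
n=2: y=-0.1375, sp=1, e=sp−y=1.1375; I=2.3875, D=e−e_prev=0.8875; u=1/4·1.1375+3/4·2.3875+1/2·0.8875=2.51875; next y=-3/5·(-0.1375)+1/2·2.51875=1.341875
n=3: y=1.341875, sp=1, e=sp−y=-0.341875; I=2.045625, D=e−e_prev=-1.479375; u=1/4·(-0.341875)+3/4·2.045625+1/2·(-1.479375)≈0.709063; next y=-3/5·1.341875+1/2·0.709063≈-0.450594
n=4: y≈-0.450594, sp=4, e=sp−y≈4.450594; I≈6.496219, D=e−e_prev≈4.792469; u=1/4·4.450594+3/4·6.496219+1/2·4.792469≈8.381047; next y=-3/5·(-0.450594)+1/2·8.381047≈4.460880
n=5: y≈4.460880, sp=4, e=sp−y≈-0.460880; I≈6.035339, D=e−e_prev≈-4.911473; u=1/4·(-0.460880)+3/4·6.035339+1/2·(-4.911473)≈1.955548; next y=-3/5·4.460880+1/2·1.955548≈-1.698754
n=6: y≈-1.698754, sp=4, e=sp−y≈5.698754; I≈11.734093, D=e−e_prev≈6.159634; u=1/4·5.698754+3/4·11.734093+1/2·6.159634≈13.305075; next y=-3/5·(-1.698754)+1/2·13.305075≈7.671790
n=7: y≈7.671790, sp=4, e=sp−y≈-3.671790; I≈8.062303, D=e−e_prev≈-9.370544; u=1/4·(-3.671790)+3/4·8.062303+1/2·(-9.370544)≈0.443508; next y=-3/5·7.671790+1/2·0.443508≈-4.381320

0 1 1.500 0.000
1 1 0.625 0.750
2 1 2.519 -0.138
3 1 0.709 1.342
4 4 8.381 -0.451
5 4 1.956 4.461
6 4 13.305 -1.699
7 4 0.444 7.672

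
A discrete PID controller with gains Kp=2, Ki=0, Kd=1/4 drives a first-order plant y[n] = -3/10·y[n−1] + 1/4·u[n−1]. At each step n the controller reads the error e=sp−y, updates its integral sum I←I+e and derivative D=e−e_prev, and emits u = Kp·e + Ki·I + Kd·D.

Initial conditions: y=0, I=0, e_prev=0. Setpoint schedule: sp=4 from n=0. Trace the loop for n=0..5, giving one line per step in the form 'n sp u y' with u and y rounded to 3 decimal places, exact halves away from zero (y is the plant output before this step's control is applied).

0 4 9.000 0.000
1 4 2.938 2.250
2 4 8.429 0.059
3 4 3.314 2.089
4 4 8.069 0.202
5 4 3.648 1.957

(exact arithmetic carried between steps; '≈' marks a value shown rounded to 6 d.p. or computed from one; I and e_prev carry over from the previous line; the table rounds u and y to 3 d.p., halves away from zero)
n=0: y=0, sp=4, e=sp−y=4; I=4, D=e−e_prev=4; u=2·4+0·4+1/4·4=9; next y=-3/10·0+1/4·9=2.25
n=1: y=2.25, sp=4, e=sp−y=1.75; I=5.75, D=e−e_prev=-2.25; u=2·1.75+0·5.75+1/4·(-2.25)=2.9375; next y=-3/10·2.25+1/4·2.9375=0.059375
n=2: y=0.059375, sp=4, e=sp−y=3.940625; I=9.690625, D=e−e_prev=2.190625; u=2·3.940625+0·9.690625+1/4·2.190625≈8.428906; next y=-3/10·0.059375+1/4·8.428906≈2.089414
n=3: y≈2.089414, sp=4, e=sp−y≈1.910586; I≈11.601211, D=e−e_prev≈-2.030039; u=2·1.910586+0·11.601211+1/4·(-2.030039)≈3.313662; next y=-3/10·2.089414+1/4·3.313662≈0.201591
n=4: y≈0.201591, sp=4, e=sp−y≈3.798409; I≈15.399620, D=e−e_prev≈1.887823; u=2·3.798409+0·15.399620+1/4·1.887823≈8.068773; next y=-3/10·0.201591+1/4·8.068773≈1.956716
n=5: y≈1.956716, sp=4, e=sp−y≈2.043284; I≈17.442904, D=e−e_prev≈-1.755125; u=2·2.043284+0·17.442904+1/4·(-1.755125)≈3.647787; next y=-3/10·1.956716+1/4·3.647787≈0.324932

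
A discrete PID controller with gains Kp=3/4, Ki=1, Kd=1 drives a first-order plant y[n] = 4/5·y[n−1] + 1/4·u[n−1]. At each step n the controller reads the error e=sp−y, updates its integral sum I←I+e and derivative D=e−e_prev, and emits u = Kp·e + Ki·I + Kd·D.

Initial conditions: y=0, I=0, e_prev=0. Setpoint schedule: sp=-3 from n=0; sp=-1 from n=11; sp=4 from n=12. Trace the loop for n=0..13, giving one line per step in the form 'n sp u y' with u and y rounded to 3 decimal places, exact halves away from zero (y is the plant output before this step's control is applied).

(exact arithmetic carried between steps; '≈' marks a value shown rounded to 6 d.p. or computed from one; I and e_prev carry over from the previous line; the table rounds u and y to 3 d.p., halves away from zero)
n=0: y=0, sp=-3, e=sp−y=-3; I=-3, D=e−e_prev=-3; u=3/4·(-3)+1·(-3)+1·(-3)=-8.25; next y=4/5·0+1/4·(-8.25)=-2.0625
n=1: y=-2.0625, sp=-3, e=sp−y=-0.9375; I=-3.9375, D=e−e_prev=2.0625; u=3/4·(-0.9375)+1·(-3.9375)+1·2.0625=-2.578125; next y=4/5·(-2.0625)+1/4·(-2.578125)≈-2.294531
n=2: y≈-2.294531, sp=-3, e=sp−y≈-0.705469; I≈-4.642969, D=e−e_prev≈0.232031; u=3/4·(-0.705469)+1·(-4.642969)+1·0.232031≈-4.940039; next y=4/5·(-2.294531)+1/4·(-4.940039)≈-3.070635
n=3: y≈-3.070635, sp=-3, e=sp−y≈0.070635; I≈-4.572334, D=e−e_prev≈0.776104; u=3/4·0.070635+1·(-4.572334)+1·0.776104≈-3.743254; next y=4/5·(-3.070635)+1/4·(-3.743254)≈-3.392321
n=4: y≈-3.392321, sp=-3, e=sp−y≈0.392321; I≈-4.180013, D=e−e_prev≈0.321687; u=3/4·0.392321+1·(-4.180013)+1·0.321687≈-3.564085; next y=4/5·(-3.392321)+1/4·(-3.564085)≈-3.604878
n=5: y≈-3.604878, sp=-3, e=sp−y≈0.604878; I≈-3.575134, D=e−e_prev≈0.212557; u=3/4·0.604878+1·(-3.575134)+1·0.212557≈-2.908919; next y=4/5·(-3.604878)+1/4·(-2.908919)≈-3.611132
n=6: y≈-3.611132, sp=-3, e=sp−y≈0.611132; I≈-2.964002, D=e−e_prev≈0.006254; u=3/4·0.611132+1·(-2.964002)+1·0.006254≈-2.499399; next y=4/5·(-3.611132)+1/4·(-2.499399)≈-3.513756
n=7: y≈-3.513756, sp=-3, e=sp−y≈0.513756; I≈-2.450246, D=e−e_prev≈-0.097377; u=3/4·0.513756+1·(-2.450246)+1·(-0.097377)≈-2.162307; next y=4/5·(-3.513756)+1/4·(-2.162307)≈-3.351581
n=8: y≈-3.351581, sp=-3, e=sp−y≈0.351581; I≈-2.098665, D=e−e_prev≈-0.162174; u=3/4·0.351581+1·(-2.098665)+1·(-0.162174)≈-1.997154; next y=4/5·(-3.351581)+1/4·(-1.997154)≈-3.180553
n=9: y≈-3.180553, sp=-3, e=sp−y≈0.180553; I≈-1.918112, D=e−e_prev≈-0.171028; u=3/4·0.180553+1·(-1.918112)+1·(-0.171028)≈-1.953725; next y=4/5·(-3.180553)+1/4·(-1.953725)≈-3.032874
n=10: y≈-3.032874, sp=-3, e=sp−y≈0.032874; I≈-1.885238, D=e−e_prev≈-0.147679; u=3/4·0.032874+1·(-1.885238)+1·(-0.147679)≈-2.008262; next y=4/5·(-3.032874)+1/4·(-2.008262)≈-2.928365
n=11: y≈-2.928365, sp=-1, e=sp−y≈1.928365; I≈0.043127, D=e−e_prev≈1.895491; u=3/4·1.928365+1·0.043127+1·1.895491≈3.384891; next y=4/5·(-2.928365)+1/4·3.384891≈-1.496469
n=12: y≈-1.496469, sp=4, e=sp−y≈5.496469; I≈5.539596, D=e−e_prev≈3.568104; u=3/4·5.496469+1·5.539596+1·3.568104≈13.230052; next y=4/5·(-1.496469)+1/4·13.230052≈2.110338
n=13: y≈2.110338, sp=4, e=sp−y≈1.889662; I≈7.429258, D=e−e_prev≈-3.606807; u=3/4·1.889662+1·7.429258+1·(-3.606807)≈5.239698; next y=4/5·2.110338+1/4·5.239698≈2.998195

0 -3 -8.250 0.000
1 -3 -2.578 -2.063
2 -3 -4.940 -2.295
3 -3 -3.743 -3.071
4 -3 -3.564 -3.392
5 -3 -2.909 -3.605
6 -3 -2.499 -3.611
7 -3 -2.162 -3.514
8 -3 -1.997 -3.352
9 -3 -1.954 -3.181
10 -3 -2.008 -3.033
11 -1 3.385 -2.928
12 4 13.230 -1.496
13 4 5.240 2.110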